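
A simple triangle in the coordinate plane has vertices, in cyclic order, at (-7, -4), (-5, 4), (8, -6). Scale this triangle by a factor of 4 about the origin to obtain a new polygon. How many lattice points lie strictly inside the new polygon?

985

Using the shoelace formula, 2A = |((-7)·4 − (-5)·(-4)) + ((-5)·(-6) − 8·4) + (8·(-4) − (-7)·(-6))| = 124, so the area is 62.
Summing gcd(|Δx|,|Δy|) over the edges gives the boundary count: gcd(2,8) + gcd(13,10) + gcd(15,2) = 2+1+1 = 4.
Scaling by 4 multiplies the area by 4² = 16 (so the new area is 992) and multiplies the boundary lattice-point count by 4, giving 16.
By Pick's theorem, the interior count of the dilated polygon is 992 − 16/2 + 1 = 985.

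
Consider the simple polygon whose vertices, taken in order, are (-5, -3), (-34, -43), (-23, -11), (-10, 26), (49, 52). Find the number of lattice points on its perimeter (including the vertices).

5

The number of boundary lattice points is Σ gcd(|Δx|,|Δy|) = gcd(29,40) + gcd(11,32) + gcd(13,37) + gcd(59,26) + gcd(54,55) = 1+1+1+1+1 = 5.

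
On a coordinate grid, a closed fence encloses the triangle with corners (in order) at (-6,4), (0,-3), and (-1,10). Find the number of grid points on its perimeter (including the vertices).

3

The number of boundary lattice points is Σ gcd(|Δx|,|Δy|) = gcd(6,7) + gcd(1,13) + gcd(5,6) = 1+1+1 = 3.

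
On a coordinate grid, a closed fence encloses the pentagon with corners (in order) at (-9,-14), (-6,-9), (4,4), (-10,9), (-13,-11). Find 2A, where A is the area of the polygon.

The shoelace formula gives twice the area as |[(-9)·(-9) − (-6)·(-14)] + [(-6)·4 − 4·(-9)] + [4·9 − (-10)·4] + [(-10)·(-11) − (-13)·9] + [(-13)·(-14) − (-9)·(-11)]| = 395, so the area is 395/2.

395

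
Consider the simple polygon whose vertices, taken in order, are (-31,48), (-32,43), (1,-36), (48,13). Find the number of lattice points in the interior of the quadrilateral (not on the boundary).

The shoelace formula gives twice the area as |[(-31)·43 − (-32)·48] + [(-32)·(-36) − 1·43] + [1·13 − 48·(-36)] + [48·48 − (-31)·13]| = 5760, so the area is 2880.
Along each edge there are gcd(|Δx|,|Δy|)+1 lattice points, so counting each shared vertex once the boundary has gcd(1,5) + gcd(33,79) + gcd(47,49) + gcd(79,35) = 1+1+1+1 = 4.
Pick's theorem gives I = A − B/2 + 1 = 2880 − 4/2 + 1 = 2879.

2879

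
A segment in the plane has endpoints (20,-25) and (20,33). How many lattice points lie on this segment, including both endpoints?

59

The number of lattice points on a segment between lattice points is gcd(|Δx|,|Δy|) + 1 = gcd(0,58) + 1 = 58 + 1 = 59.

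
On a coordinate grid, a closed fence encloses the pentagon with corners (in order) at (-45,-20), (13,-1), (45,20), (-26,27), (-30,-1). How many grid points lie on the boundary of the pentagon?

8

Summing gcd(|Δx|,|Δy|) over the edges gives the boundary count: gcd(58,19) + gcd(32,21) + gcd(71,7) + gcd(4,28) + gcd(15,19) = 1+1+1+4+1 = 8.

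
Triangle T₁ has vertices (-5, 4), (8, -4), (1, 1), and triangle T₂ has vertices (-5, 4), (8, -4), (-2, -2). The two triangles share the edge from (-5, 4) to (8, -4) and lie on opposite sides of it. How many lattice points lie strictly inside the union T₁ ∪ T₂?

The union is the simple quadrilateral with vertices (-5, 4), (1, 1), (8, -4), (-2, -2) in order.
Using the shoelace formula, 2A = |[(-5)·1 − 1·4] + [1·(-4) − 8·1] + [8·(-2) − (-2)·(-4)] + [(-2)·4 − (-5)·(-2)]| = 63, so the area is 31.5.
Along each edge there are gcd(|Δx|,|Δy|)+1 lattice points, so counting each shared vertex once the boundary has gcd(6,3) + gcd(7,5) + gcd(10,2) + gcd(3,6) = 3+1+2+3 = 9.
By Pick's theorem I = A − B/2 + 1 = 31.5 − 9/2 + 1 = 28.

28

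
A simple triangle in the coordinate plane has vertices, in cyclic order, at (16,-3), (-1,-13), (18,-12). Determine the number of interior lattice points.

86

The shoelace formula gives twice the area as |[16·(-13) − (-1)·(-3)] + [(-1)·(-12) − 18·(-13)] + [18·(-3) − 16·(-12)]| = 173, so the area is 173/2.
Summing gcd(|Δx|,|Δy|) over the edges gives the boundary count: gcd(17,10) + gcd(19,1) + gcd(2,9) = 1+1+1 = 3.
By Pick's theorem A = I + B/2 − 1, so I = 173/2 − 3/2 + 1 = 86.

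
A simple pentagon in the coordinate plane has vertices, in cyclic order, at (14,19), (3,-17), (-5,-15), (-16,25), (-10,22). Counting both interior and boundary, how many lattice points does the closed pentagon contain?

Using the shoelace formula, 2A = |(14·(-17) − 3·19) + (3·(-15) − (-5)·(-17)) + ((-5)·25 − (-16)·(-15)) + ((-16)·22 − (-10)·25) + ((-10)·19 − 14·22)| = 1390, so the area is 695.
Along each edge there are gcd(|Δx|,|Δy|)+1 lattice points, so counting each shared vertex once the boundary has gcd(11,36) + gcd(8,2) + gcd(11,40) + gcd(6,3) + gcd(24,3) = 1+2+1+3+3 = 10.
Pick's theorem gives I = A − B/2 + 1 = 695 − 10/2 + 1 = 691, so the closed region contains I + B = 691 + 10 = 701 lattice points.

701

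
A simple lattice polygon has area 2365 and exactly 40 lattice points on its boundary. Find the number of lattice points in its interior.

From Pick's theorem, I = A − B/2 + 1 = 2365 − 40/2 + 1 = 2346.

2346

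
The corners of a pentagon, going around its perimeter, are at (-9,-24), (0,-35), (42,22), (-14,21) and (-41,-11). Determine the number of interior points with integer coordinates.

2435

Using the shoelace formula, 2A = |[(-9)·(-35) − 0·(-24)] + [0·22 − 42·(-35)] + [42·21 − (-14)·22] + [(-14)·(-11) − (-41)·21] + [(-41)·(-24) − (-9)·(-11)]| = 4875, so the area is 4875/2.
Summing gcd(|Δx|,|Δy|) over the edges gives the boundary count: gcd(9,11) + gcd(42,57) + gcd(56,1) + gcd(27,32) + gcd(32,13) = 1+3+1+1+1 = 7.
By Pick's theorem A = I + B/2 − 1, so I = 4875/2 − 7/2 + 1 = 2435.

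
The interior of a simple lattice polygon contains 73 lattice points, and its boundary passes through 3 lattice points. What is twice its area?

147

Pick's theorem states A = I + B/2 − 1, so A = 73 + 3/2 − 1 = 147/2.
Hence 2A = 147.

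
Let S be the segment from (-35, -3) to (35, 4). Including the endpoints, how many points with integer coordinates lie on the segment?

The number of lattice points on a segment between lattice points is gcd(|Δx|,|Δy|) + 1 = gcd(70,7) + 1 = 7 + 1 = 8.

8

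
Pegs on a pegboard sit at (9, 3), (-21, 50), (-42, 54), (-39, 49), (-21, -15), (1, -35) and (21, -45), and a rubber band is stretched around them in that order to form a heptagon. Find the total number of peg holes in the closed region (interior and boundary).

2540

Using the shoelace formula, 2A = |[9·50 − (-21)·3] + [(-21)·54 − (-42)·50] + [(-42)·49 − (-39)·54] + [(-39)·(-15) − (-21)·49] + [(-21)·(-35) − 1·(-15)] + [1·(-45) − 21·(-35)] + [21·3 − 9·(-45)]| = 5049, so the area is 5049/2.
The number of boundary lattice points is Σ gcd(|Δx|,|Δy|) = gcd(30,47) + gcd(21,4) + gcd(3,5) + gcd(18,64) + gcd(22,20) + gcd(20,10) + gcd(12,48) = 1+1+1+2+2+10+12 = 29.
Pick's theorem gives I = A − B/2 + 1 = 5049/2 − 29/2 + 1 = 2511, so the closed region contains I + B = 2511 + 29 = 2540 lattice points.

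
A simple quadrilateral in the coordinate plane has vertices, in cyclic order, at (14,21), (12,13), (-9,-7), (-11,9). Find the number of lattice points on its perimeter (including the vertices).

6

The number of boundary lattice points is Σ gcd(|Δx|,|Δy|) = gcd(2,8) + gcd(21,20) + gcd(2,16) + gcd(25,12) = 2+1+2+1 = 6.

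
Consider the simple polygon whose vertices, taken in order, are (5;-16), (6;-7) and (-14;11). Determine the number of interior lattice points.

The shoelace formula gives twice the area as |(5·(-7) − 6·(-16)) + (6·11 − (-14)·(-7)) + ((-14)·(-16) − 5·11)| = 198, so the area is 99.
Summing gcd(|Δx|,|Δy|) over the edges gives the boundary count: gcd(1,9) + gcd(20,18) + gcd(19,27) = 1+2+1 = 4.
Pick's theorem gives I = A − B/2 + 1 = 99 − 4/2 + 1 = 98.

98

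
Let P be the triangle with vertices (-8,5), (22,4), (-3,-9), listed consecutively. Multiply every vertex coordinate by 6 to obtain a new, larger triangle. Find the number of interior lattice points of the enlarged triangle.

Using the shoelace formula, 2A = |[(-8)·4 − 22·5] + [22·(-9) − (-3)·4] + [(-3)·5 − (-8)·(-9)]| = 415, so the area is 415/2.
Summing gcd(|Δx|,|Δy|) over the edges gives the boundary count: gcd(30,1) + gcd(25,13) + gcd(5,14) = 1+1+1 = 3.
Scaling by 6 multiplies the area by 6² = 36 (so the new area is 7470) and multiplies the boundary lattice-point count by 6, giving 18.
By Pick's theorem, the interior count of the dilated polygon is 7470 − 18/2 + 1 = 7462.

7462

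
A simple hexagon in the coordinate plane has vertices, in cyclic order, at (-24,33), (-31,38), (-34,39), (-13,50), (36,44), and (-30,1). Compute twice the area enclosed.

The shoelace formula gives twice the area as |((-24)·38 − (-31)·33) + ((-31)·39 − (-34)·38) + ((-34)·50 − (-13)·39) + ((-13)·44 − 36·50) + (36·1 − (-30)·44) + ((-30)·33 − (-24)·1)| = 2981, so the area is 2981/2.

2981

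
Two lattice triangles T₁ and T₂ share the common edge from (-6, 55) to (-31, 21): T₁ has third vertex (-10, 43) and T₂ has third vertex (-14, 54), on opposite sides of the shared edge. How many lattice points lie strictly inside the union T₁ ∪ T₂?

203

The union is the simple quadrilateral with vertices (-6, 55), (-10, 43), (-31, 21), (-14, 54) in order.
The shoelace formula gives twice the area as |((-6)·43 − (-10)·55) + ((-10)·21 − (-31)·43) + ((-31)·54 − (-14)·21) + ((-14)·55 − (-6)·54)| = 411, so the area is 205.5.
Summing gcd(|Δx|,|Δy|) over the edges gives the boundary count: gcd(4,12) + gcd(21,22) + gcd(17,33) + gcd(8,1) = 4+1+1+1 = 7.
By Pick's theorem I = A − B/2 + 1 = 205.5 − 7/2 + 1 = 203.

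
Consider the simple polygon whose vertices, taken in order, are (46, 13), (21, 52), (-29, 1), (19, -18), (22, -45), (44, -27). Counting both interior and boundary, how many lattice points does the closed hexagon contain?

By the shoelace formula, twice the signed area is |(46·52 − 21·13) + (21·1 − (-29)·52) + ((-29)·(-18) − 19·1) + (19·(-45) − 22·(-18)) + (22·(-27) − 44·(-45)) + (44·13 − 46·(-27))| = 6892, so the area is 3446.
Summing gcd(|Δx|,|Δy|) over the edges gives the boundary count: gcd(25,39) + gcd(50,51) + gcd(48,19) + gcd(3,27) + gcd(22,18) + gcd(2,40) = 1+1+1+3+2+2 = 10.
Pick's theorem gives I = A − B/2 + 1 = 3446 − 10/2 + 1 = 3442, so the closed region contains I + B = 3442 + 10 = 3452 lattice points.

3452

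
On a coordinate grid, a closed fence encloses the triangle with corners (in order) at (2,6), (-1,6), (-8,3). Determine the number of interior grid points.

3

Using the shoelace formula, 2A = |[2·6 − (-1)·6] + [(-1)·3 − (-8)·6] + [(-8)·6 − 2·3]| = 9, so the area is 9/2.
Summing gcd(|Δx|,|Δy|) over the edges gives the boundary count: gcd(3,0) + gcd(7,3) + gcd(10,3) = 3+1+1 = 5.
Pick's theorem gives I = A − B/2 + 1 = 9/2 − 5/2 + 1 = 3.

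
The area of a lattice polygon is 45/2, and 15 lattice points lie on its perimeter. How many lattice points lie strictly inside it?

Pick's theorem A = I + B/2 − 1 rearranges to I = A − B/2 + 1 = 45/2 − 15/2 + 1 = 16.

16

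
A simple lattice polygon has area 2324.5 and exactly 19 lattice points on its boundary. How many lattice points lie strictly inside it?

Pick's theorem A = I + B/2 − 1 rearranges to I = A − B/2 + 1 = 2324.5 − 19/2 + 1 = 2316.

2316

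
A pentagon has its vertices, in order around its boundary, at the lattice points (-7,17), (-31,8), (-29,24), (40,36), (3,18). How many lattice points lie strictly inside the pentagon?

624

The shoelace formula gives twice the area as |[(-7)·8 − (-31)·17] + [(-31)·24 − (-29)·8] + [(-29)·36 − 40·24] + [40·18 − 3·36] + [3·17 − (-7)·18]| = 1256, so the area is 628.
Summing gcd(|Δx|,|Δy|) over the edges gives the boundary count: gcd(24,9) + gcd(2,16) + gcd(69,12) + gcd(37,18) + gcd(10,1) = 3+2+3+1+1 = 10.
Pick's theorem gives I = A − B/2 + 1 = 628 − 10/2 + 1 = 624.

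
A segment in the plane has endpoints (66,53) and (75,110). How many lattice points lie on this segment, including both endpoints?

The number of lattice points on a segment between lattice points is gcd(|Δx|,|Δy|) + 1 = gcd(9,57) + 1 = 3 + 1 = 4.

4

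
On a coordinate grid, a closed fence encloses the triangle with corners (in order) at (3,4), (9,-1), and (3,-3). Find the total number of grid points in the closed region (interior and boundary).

Using the shoelace formula, 2A = |[3·(-1) − 9·4] + [9·(-3) − 3·(-1)] + [3·4 − 3·(-3)]| = 42, so the area is 21.
Summing gcd(|Δx|,|Δy|) over the edges gives the boundary count: gcd(6,5) + gcd(6,2) + gcd(0,7) = 1+2+7 = 10.
Pick's theorem gives I = A − B/2 + 1 = 21 − 10/2 + 1 = 17, so the closed region contains I + B = 17 + 10 = 27 lattice points.

27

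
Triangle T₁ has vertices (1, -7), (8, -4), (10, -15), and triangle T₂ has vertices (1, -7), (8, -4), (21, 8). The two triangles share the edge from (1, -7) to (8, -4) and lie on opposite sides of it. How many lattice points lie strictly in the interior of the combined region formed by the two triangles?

61

The union is the simple quadrilateral with vertices (1, -7), (10, -15), (8, -4), (21, 8) in order.
Using the shoelace formula, 2A = |[1·(-15) − 10·(-7)] + [10·(-4) − 8·(-15)] + [8·8 − 21·(-4)] + [21·(-7) − 1·8]| = 128, so the area is 64.
Along each edge there are gcd(|Δx|,|Δy|)+1 lattice points, so counting each shared vertex once the boundary has gcd(9,8) + gcd(2,11) + gcd(13,12) + gcd(20,15) = 1+1+1+5 = 8.
By Pick's theorem I = A − B/2 + 1 = 64 − 8/2 + 1 = 61.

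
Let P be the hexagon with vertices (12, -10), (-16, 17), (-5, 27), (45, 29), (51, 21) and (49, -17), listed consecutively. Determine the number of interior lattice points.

2186

The shoelace formula gives twice the area as |[12·17 − (-16)·(-10)] + [(-16)·27 − (-5)·17] + [(-5)·29 − 45·27] + [45·21 − 51·29] + [51·(-17) − 49·21] + [49·(-10) − 12·(-17)]| = 4379, so the area is 2189.5.
Along each edge there are gcd(|Δx|,|Δy|)+1 lattice points, so counting each shared vertex once the boundary has gcd(28,27) + gcd(11,10) + gcd(50,2) + gcd(6,8) + gcd(2,38) + gcd(37,7) = 1+1+2+2+2+1 = 9.
Pick's theorem gives I = A − B/2 + 1 = 2189.5 − 9/2 + 1 = 2186.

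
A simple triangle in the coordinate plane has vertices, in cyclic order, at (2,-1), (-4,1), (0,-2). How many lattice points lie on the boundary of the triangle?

Summing gcd(|Δx|,|Δy|) over the edges gives the boundary count: gcd(6,2) + gcd(4,3) + gcd(2,1) = 2+1+1 = 4.

4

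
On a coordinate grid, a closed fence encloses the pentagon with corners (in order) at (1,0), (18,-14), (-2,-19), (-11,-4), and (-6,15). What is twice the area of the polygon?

By the shoelace formula, twice the signed area is |(1·(-14) − 18·0) + (18·(-19) − (-2)·(-14)) + ((-2)·(-4) − (-11)·(-19)) + ((-11)·15 − (-6)·(-4)) + ((-6)·0 − 1·15)| = 789, so the area is 394.5.

789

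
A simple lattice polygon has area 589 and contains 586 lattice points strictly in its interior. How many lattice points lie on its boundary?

8

Pick's theorem gives A = I + B/2 − 1, so B = 2(A − I + 1) = 2(589 − 586 + 1) = 8.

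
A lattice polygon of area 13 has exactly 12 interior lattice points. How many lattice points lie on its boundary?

4

Pick's theorem gives A = I + B/2 − 1, so B = 2(A − I + 1) = 2(13 − 12 + 1) = 4.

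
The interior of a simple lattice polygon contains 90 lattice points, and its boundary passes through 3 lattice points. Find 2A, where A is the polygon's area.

181

Pick's theorem states A = I + B/2 − 1, so A = 90 + 3/2 − 1 = 181/2.
Hence 2A = 181.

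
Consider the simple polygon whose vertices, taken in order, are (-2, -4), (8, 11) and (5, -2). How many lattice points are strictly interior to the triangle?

40

Using the shoelace formula, 2A = |((-2)·11 − 8·(-4)) + (8·(-2) − 5·11) + (5·(-4) − (-2)·(-2))| = 85, so the area is 42.5.
The number of boundary lattice points is Σ gcd(|Δx|,|Δy|) = gcd(10,15) + gcd(3,13) + gcd(7,2) = 5+1+1 = 7.
Pick's theorem gives I = A − B/2 + 1 = 42.5 − 7/2 + 1 = 40.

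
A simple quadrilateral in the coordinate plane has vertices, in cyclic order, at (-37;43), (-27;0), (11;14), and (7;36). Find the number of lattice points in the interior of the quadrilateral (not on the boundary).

1355

Using the shoelace formula, 2A = |[(-37)·0 − (-27)·43] + [(-27)·14 − 11·0] + [11·36 − 7·14] + [7·43 − (-37)·36]| = 2714, so the area is 1357.
Along each edge there are gcd(|Δx|,|Δy|)+1 lattice points, so counting each shared vertex once the boundary has gcd(10,43) + gcd(38,14) + gcd(4,22) + gcd(44,7) = 1+2+2+1 = 6.
Pick's theorem gives I = A − B/2 + 1 = 1357 − 6/2 + 1 = 1355.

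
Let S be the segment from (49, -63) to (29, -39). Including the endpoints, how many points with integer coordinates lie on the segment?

The number of lattice points on a segment between lattice points is gcd(|Δx|,|Δy|) + 1 = gcd(20,24) + 1 = 4 + 1 = 5.

5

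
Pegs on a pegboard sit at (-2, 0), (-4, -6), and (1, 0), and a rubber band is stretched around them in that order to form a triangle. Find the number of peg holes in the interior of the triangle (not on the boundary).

By the shoelace formula, twice the signed area is |((-2)·(-6) − (-4)·0) + ((-4)·0 − 1·(-6)) + (1·0 − (-2)·0)| = 18, so the area is 9.
Summing gcd(|Δx|,|Δy|) over the edges gives the boundary count: gcd(2,6) + gcd(5,6) + gcd(3,0) = 2+1+3 = 6.
By Pick's theorem A = I + B/2 − 1, so I = 9 − 6/2 + 1 = 7.

7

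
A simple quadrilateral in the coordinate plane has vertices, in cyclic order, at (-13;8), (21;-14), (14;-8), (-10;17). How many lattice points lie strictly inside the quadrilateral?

Using the shoelace formula, 2A = |((-13)·(-14) − 21·8) + (21·(-8) − 14·(-14)) + (14·17 − (-10)·(-8)) + ((-10)·8 − (-13)·17)| = 341, so the area is 341/2.
Summing gcd(|Δx|,|Δy|) over the edges gives the boundary count: gcd(34,22) + gcd(7,6) + gcd(24,25) + gcd(3,9) = 2+1+1+3 = 7.
Pick's theorem gives I = A − B/2 + 1 = 341/2 − 7/2 + 1 = 168.

168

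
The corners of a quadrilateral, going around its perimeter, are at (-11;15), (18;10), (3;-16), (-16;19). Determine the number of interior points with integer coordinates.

463

The shoelace formula gives twice the area as |[(-11)·10 − 18·15] + [18·(-16) − 3·10] + [3·19 − (-16)·(-16)] + [(-16)·15 − (-11)·19]| = 928, so the area is 464.
The number of boundary lattice points is Σ gcd(|Δx|,|Δy|) = gcd(29,5) + gcd(15,26) + gcd(19,35) + gcd(5,4) = 1+1+1+1 = 4.
By Pick's theorem A = I + B/2 − 1, so I = 464 − 4/2 + 1 = 463.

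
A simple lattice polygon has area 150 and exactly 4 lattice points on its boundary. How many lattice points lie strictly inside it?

149

From Pick's theorem, I = A − B/2 + 1 = 150 − 4/2 + 1 = 149.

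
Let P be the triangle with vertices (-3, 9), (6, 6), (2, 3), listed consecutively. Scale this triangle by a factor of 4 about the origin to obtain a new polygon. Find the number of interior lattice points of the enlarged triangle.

303

Using the shoelace formula, 2A = |[(-3)·6 − 6·9] + [6·3 − 2·6] + [2·9 − (-3)·3]| = 39, so the area is 39/2.
The number of boundary lattice points is Σ gcd(|Δx|,|Δy|) = gcd(9,3) + gcd(4,3) + gcd(5,6) = 3+1+1 = 5.
Scaling by 4 multiplies the area by 4² = 16 (so the new area is 312) and multiplies the boundary lattice-point count by 4, giving 20.
By Pick's theorem, the interior count of the dilated polygon is 312 − 20/2 + 1 = 303.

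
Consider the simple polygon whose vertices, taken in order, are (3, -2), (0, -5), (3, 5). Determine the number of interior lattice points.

6

The shoelace formula gives twice the area as |(3·(-5) − 0·(-2)) + (0·5 − 3·(-5)) + (3·(-2) − 3·5)| = 21, so the area is 21/2.
The number of boundary lattice points is Σ gcd(|Δx|,|Δy|) = gcd(3,3) + gcd(3,10) + gcd(0,7) = 3+1+7 = 11.
By Pick's theorem A = I + B/2 − 1, so I = 21/2 − 11/2 + 1 = 6.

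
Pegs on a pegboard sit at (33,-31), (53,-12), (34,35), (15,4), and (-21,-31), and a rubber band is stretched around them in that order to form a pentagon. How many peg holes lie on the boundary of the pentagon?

58

The number of boundary lattice points is Σ gcd(|Δx|,|Δy|) = gcd(20,19) + gcd(19,47) + gcd(19,31) + gcd(36,35) + gcd(54,0) = 1+1+1+1+54 = 58.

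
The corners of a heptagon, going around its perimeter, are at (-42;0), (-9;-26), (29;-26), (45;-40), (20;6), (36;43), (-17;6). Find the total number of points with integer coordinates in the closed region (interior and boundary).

The shoelace formula gives twice the area as |((-42)·(-26) − (-9)·0) + ((-9)·(-26) − 29·(-26)) + (29·(-40) − 45·(-26)) + (45·6 − 20·(-40)) + (20·43 − 36·6) + (36·6 − (-17)·43) + ((-17)·0 − (-42)·6)| = 5003, so the area is 2501.5.
Summing gcd(|Δx|,|Δy|) over the edges gives the boundary count: gcd(33,26) + gcd(38,0) + gcd(16,14) + gcd(25,46) + gcd(16,37) + gcd(53,37) + gcd(25,6) = 1+38+2+1+1+1+1 = 45.
Pick's theorem gives I = A − B/2 + 1 = 2501.5 − 45/2 + 1 = 2480, so the closed region contains I + B = 2480 + 45 = 2525 lattice points.

2525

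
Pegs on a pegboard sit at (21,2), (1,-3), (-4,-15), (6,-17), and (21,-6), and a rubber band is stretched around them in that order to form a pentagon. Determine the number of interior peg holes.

270

The shoelace formula gives twice the area as |[21·(-3) − 1·2] + [1·(-15) − (-4)·(-3)] + [(-4)·(-17) − 6·(-15)] + [6·(-6) − 21·(-17)] + [21·2 − 21·(-6)]| = 555, so the area is 555/2.
Summing gcd(|Δx|,|Δy|) over the edges gives the boundary count: gcd(20,5) + gcd(5,12) + gcd(10,2) + gcd(15,11) + gcd(0,8) = 5+1+2+1+8 = 17.
By Pick's theorem A = I + B/2 − 1, so I = 555/2 − 17/2 + 1 = 270.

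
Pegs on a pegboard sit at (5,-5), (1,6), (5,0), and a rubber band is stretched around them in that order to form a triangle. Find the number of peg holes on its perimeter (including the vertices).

8

Summing gcd(|Δx|,|Δy|) over the edges gives the boundary count: gcd(4,11) + gcd(4,6) + gcd(0,5) = 1+2+5 = 8.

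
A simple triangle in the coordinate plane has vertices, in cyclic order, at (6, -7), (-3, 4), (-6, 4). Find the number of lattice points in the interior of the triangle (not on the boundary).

15

Using the shoelace formula, 2A = |[6·4 − (-3)·(-7)] + [(-3)·4 − (-6)·4] + [(-6)·(-7) − 6·4]| = 33, so the area is 33/2.
Summing gcd(|Δx|,|Δy|) over the edges gives the boundary count: gcd(9,11) + gcd(3,0) + gcd(12,11) = 1+3+1 = 5.
Pick's theorem gives I = A − B/2 + 1 = 33/2 − 5/2 + 1 = 15.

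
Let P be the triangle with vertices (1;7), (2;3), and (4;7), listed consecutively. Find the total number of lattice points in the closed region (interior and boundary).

By the shoelace formula, twice the signed area is |(1·3 − 2·7) + (2·7 − 4·3) + (4·7 − 1·7)| = 12, so the area is 6.
The number of boundary lattice points is Σ gcd(|Δx|,|Δy|) = gcd(1,4) + gcd(2,4) + gcd(3,0) = 1+2+3 = 6.
Pick's theorem gives I = A − B/2 + 1 = 6 − 6/2 + 1 = 4, so the closed region contains I + B = 4 + 6 = 10 lattice points.

10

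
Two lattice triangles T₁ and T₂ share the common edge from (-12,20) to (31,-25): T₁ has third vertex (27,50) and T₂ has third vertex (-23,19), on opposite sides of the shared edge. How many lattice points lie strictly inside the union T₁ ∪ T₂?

1789

The union is the simple quadrilateral with vertices (-12,20), (27,50), (31,-25), (-23,19) in order.
The shoelace formula gives twice the area as |[(-12)·50 − 27·20] + [27·(-25) − 31·50] + [31·19 − (-23)·(-25)] + [(-23)·20 − (-12)·19]| = 3583, so the area is 1791.5.
Summing gcd(|Δx|,|Δy|) over the edges gives the boundary count: gcd(39,30) + gcd(4,75) + gcd(54,44) + gcd(11,1) = 3+1+2+1 = 7.
By Pick's theorem I = A − B/2 + 1 = 1791.5 − 7/2 + 1 = 1789.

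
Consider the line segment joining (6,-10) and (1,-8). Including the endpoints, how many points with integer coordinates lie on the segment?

2

The number of lattice points on a segment between lattice points is gcd(|Δx|,|Δy|) + 1 = gcd(5,2) + 1 = 1 + 1 = 2.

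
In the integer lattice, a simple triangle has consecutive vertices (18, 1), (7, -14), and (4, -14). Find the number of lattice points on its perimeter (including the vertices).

5

Along each edge there are gcd(|Δx|,|Δy|)+1 lattice points, so counting each shared vertex once the boundary has gcd(11,15) + gcd(3,0) + gcd(14,15) = 1+3+1 = 5.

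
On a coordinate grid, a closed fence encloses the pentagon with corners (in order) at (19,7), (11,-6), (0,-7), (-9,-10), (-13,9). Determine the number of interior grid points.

399

Using the shoelace formula, 2A = |(19·(-6) − 11·7) + (11·(-7) − 0·(-6)) + (0·(-10) − (-9)·(-7)) + ((-9)·9 − (-13)·(-10)) + ((-13)·7 − 19·9)| = 804, so the area is 402.
Summing gcd(|Δx|,|Δy|) over the edges gives the boundary count: gcd(8,13) + gcd(11,1) + gcd(9,3) + gcd(4,19) + gcd(32,2) = 1+1+3+1+2 = 8.
By Pick's theorem A = I + B/2 − 1, so I = 402 − 8/2 + 1 = 399.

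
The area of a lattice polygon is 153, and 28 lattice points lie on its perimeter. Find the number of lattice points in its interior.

140

Pick's theorem A = I + B/2 − 1 rearranges to I = A − B/2 + 1 = 153 − 28/2 + 1 = 140.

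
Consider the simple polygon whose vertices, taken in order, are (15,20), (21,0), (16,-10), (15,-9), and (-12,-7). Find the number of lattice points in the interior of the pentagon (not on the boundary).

469

By the shoelace formula, twice the signed area is |[15·0 − 21·20] + [21·(-10) − 16·0] + [16·(-9) − 15·(-10)] + [15·(-7) − (-12)·(-9)] + [(-12)·20 − 15·(-7)]| = 972, so the area is 486.
Along each edge there are gcd(|Δx|,|Δy|)+1 lattice points, so counting each shared vertex once the boundary has gcd(6,20) + gcd(5,10) + gcd(1,1) + gcd(27,2) + gcd(27,27) = 2+5+1+1+27 = 36.
By Pick's theorem A = I + B/2 − 1, so I = 486 − 36/2 + 1 = 469.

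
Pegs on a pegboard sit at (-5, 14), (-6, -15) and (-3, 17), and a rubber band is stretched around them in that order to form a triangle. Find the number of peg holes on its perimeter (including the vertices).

3

Along each edge there are gcd(|Δx|,|Δy|)+1 lattice points, so counting each shared vertex once the boundary has gcd(1,29) + gcd(3,32) + gcd(2,3) = 1+1+1 = 3.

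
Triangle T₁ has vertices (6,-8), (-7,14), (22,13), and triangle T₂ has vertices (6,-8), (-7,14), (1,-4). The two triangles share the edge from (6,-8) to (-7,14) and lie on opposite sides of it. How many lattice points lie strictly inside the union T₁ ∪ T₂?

340

The union is the simple quadrilateral with vertices (6,-8), (22,13), (-7,14), (1,-4) in order.
By the shoelace formula, twice the signed area is |(6·13 − 22·(-8)) + (22·14 − (-7)·13) + ((-7)·(-4) − 1·14) + (1·(-8) − 6·(-4))| = 683, so the area is 341.5.
Along each edge there are gcd(|Δx|,|Δy|)+1 lattice points, so counting each shared vertex once the boundary has gcd(16,21) + gcd(29,1) + gcd(8,18) + gcd(5,4) = 1+1+2+1 = 5.
By Pick's theorem I = A − B/2 + 1 = 341.5 − 5/2 + 1 = 340.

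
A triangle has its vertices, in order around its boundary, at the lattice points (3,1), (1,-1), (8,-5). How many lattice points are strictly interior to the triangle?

10

Using the shoelace formula, 2A = |[3·(-1) − 1·1] + [1·(-5) − 8·(-1)] + [8·1 − 3·(-5)]| = 22, so the area is 11.
The number of boundary lattice points is Σ gcd(|Δx|,|Δy|) = gcd(2,2) + gcd(7,4) + gcd(5,6) = 2+1+1 = 4.
Pick's theorem gives I = A − B/2 + 1 = 11 − 4/2 + 1 = 10.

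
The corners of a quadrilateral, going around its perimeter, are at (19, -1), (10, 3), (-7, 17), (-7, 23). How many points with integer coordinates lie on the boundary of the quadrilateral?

10

Summing gcd(|Δx|,|Δy|) over the edges gives the boundary count: gcd(9,4) + gcd(17,14) + gcd(0,6) + gcd(26,24) = 1+1+6+2 = 10.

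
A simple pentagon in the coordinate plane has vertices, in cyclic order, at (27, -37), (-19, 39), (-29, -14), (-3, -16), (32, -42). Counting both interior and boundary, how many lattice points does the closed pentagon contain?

Using the shoelace formula, 2A = |[27·39 − (-19)·(-37)] + [(-19)·(-14) − (-29)·39] + [(-29)·(-16) − (-3)·(-14)] + [(-3)·(-42) − 32·(-16)] + [32·(-37) − 27·(-42)]| = 2757, so the area is 1378.5.
Along each edge there are gcd(|Δx|,|Δy|)+1 lattice points, so counting each shared vertex once the boundary has gcd(46,76) + gcd(10,53) + gcd(26,2) + gcd(35,26) + gcd(5,5) = 2+1+2+1+5 = 11.
Pick's theorem gives I = A − B/2 + 1 = 1378.5 − 11/2 + 1 = 1374, so the closed region contains I + B = 1374 + 11 = 1385 lattice points.

1385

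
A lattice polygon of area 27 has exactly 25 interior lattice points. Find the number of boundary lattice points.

6

Pick's theorem gives A = I + B/2 − 1, so B = 2(A − I + 1) = 2(27 − 25 + 1) = 6.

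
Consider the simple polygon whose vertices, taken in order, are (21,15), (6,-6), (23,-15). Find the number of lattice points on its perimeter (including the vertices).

Summing gcd(|Δx|,|Δy|) over the edges gives the boundary count: gcd(15,21) + gcd(17,9) + gcd(2,30) = 3+1+2 = 6.

6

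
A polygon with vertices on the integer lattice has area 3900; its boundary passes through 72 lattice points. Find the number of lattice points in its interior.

3865

From Pick's theorem, I = A − B/2 + 1 = 3900 − 72/2 + 1 = 3865.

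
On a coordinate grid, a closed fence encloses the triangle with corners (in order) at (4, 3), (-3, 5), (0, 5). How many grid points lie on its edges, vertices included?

The number of boundary lattice points is Σ gcd(|Δx|,|Δy|) = gcd(7,2) + gcd(3,0) + gcd(4,2) = 1+3+2 = 6.

6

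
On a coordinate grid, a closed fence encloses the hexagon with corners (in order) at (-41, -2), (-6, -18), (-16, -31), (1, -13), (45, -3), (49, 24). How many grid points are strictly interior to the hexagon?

The shoelace formula gives twice the area as |[(-41)·(-18) − (-6)·(-2)] + [(-6)·(-31) − (-16)·(-18)] + [(-16)·(-13) − 1·(-31)] + [1·(-3) − 45·(-13)] + [45·24 − 49·(-3)] + [49·(-2) − (-41)·24]| = 3558, so the area is 1779.
Summing gcd(|Δx|,|Δy|) over the edges gives the boundary count: gcd(35,16) + gcd(10,13) + gcd(17,18) + gcd(44,10) + gcd(4,27) + gcd(90,26) = 1+1+1+2+1+2 = 8.
By Pick's theorem A = I + B/2 − 1, so I = 1779 − 8/2 + 1 = 1776.

1776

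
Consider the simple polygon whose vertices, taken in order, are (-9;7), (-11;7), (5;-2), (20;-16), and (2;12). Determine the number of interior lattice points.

The shoelace formula gives twice the area as |[(-9)·7 − (-11)·7] + [(-11)·(-2) − 5·7] + [5·(-16) − 20·(-2)] + [20·12 − 2·(-16)] + [2·7 − (-9)·12]| = 355, so the area is 355/2.
Summing gcd(|Δx|,|Δy|) over the edges gives the boundary count: gcd(2,0) + gcd(16,9) + gcd(15,14) + gcd(18,28) + gcd(11,5) = 2+1+1+2+1 = 7.
Pick's theorem gives I = A − B/2 + 1 = 355/2 − 7/2 + 1 = 175.

175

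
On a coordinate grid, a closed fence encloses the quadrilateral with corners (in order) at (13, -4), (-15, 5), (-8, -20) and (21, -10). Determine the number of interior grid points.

The shoelace formula gives twice the area as |[13·5 − (-15)·(-4)] + [(-15)·(-20) − (-8)·5] + [(-8)·(-10) − 21·(-20)] + [21·(-4) − 13·(-10)]| = 891, so the area is 445.5.
The number of boundary lattice points is Σ gcd(|Δx|,|Δy|) = gcd(28,9) + gcd(7,25) + gcd(29,10) + gcd(8,6) = 1+1+1+2 = 5.
Pick's theorem gives I = A − B/2 + 1 = 445.5 − 5/2 + 1 = 444.

444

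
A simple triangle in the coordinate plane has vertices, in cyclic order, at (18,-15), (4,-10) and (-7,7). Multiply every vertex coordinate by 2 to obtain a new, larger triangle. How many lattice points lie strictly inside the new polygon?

364

The shoelace formula gives twice the area as |[18·(-10) − 4·(-15)] + [4·7 − (-7)·(-10)] + [(-7)·(-15) − 18·7]| = 183, so the area is 91.5.
The number of boundary lattice points is Σ gcd(|Δx|,|Δy|) = gcd(14,5) + gcd(11,17) + gcd(25,22) = 1+1+1 = 3.
Scaling by 2 multiplies the area by 2² = 4 (so the new area is 366) and multiplies the boundary lattice-point count by 2, giving 6.
By Pick's theorem, the interior count of the dilated polygon is 366 − 6/2 + 1 = 364.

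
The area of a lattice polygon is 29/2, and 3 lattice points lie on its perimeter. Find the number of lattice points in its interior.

14

Pick's theorem A = I + B/2 − 1 rearranges to I = A − B/2 + 1 = 29/2 − 3/2 + 1 = 14.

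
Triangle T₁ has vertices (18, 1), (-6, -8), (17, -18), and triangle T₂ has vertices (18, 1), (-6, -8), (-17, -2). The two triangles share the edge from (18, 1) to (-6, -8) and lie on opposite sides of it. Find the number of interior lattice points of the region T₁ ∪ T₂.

The union is the simple quadrilateral with vertices (18, 1), (17, -18), (-6, -8), (-17, -2) in order.
By the shoelace formula, twice the signed area is |(18·(-18) − 17·1) + (17·(-8) − (-6)·(-18)) + ((-6)·(-2) − (-17)·(-8)) + ((-17)·1 − 18·(-2))| = 690, so the area is 345.
The number of boundary lattice points is Σ gcd(|Δx|,|Δy|) = gcd(1,19) + gcd(23,10) + gcd(11,6) + gcd(35,3) = 1+1+1+1 = 4.
By Pick's theorem I = A − B/2 + 1 = 345 − 4/2 + 1 = 344.

344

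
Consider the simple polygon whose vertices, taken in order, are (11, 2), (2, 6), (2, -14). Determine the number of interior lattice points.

80

Using the shoelace formula, 2A = |[11·6 − 2·2] + [2·(-14) − 2·6] + [2·2 − 11·(-14)]| = 180, so the area is 90.
The number of boundary lattice points is Σ gcd(|Δx|,|Δy|) = gcd(9,4) + gcd(0,20) + gcd(9,16) = 1+20+1 = 22.
By Pick's theorem A = I + B/2 − 1, so I = 90 − 22/2 + 1 = 80.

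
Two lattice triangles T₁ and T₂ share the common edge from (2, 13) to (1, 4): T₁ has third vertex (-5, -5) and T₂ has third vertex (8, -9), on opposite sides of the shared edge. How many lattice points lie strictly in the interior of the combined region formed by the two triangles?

The union is the simple quadrilateral with vertices (2, 13), (-5, -5), (1, 4), (8, -9) in order.
Using the shoelace formula, 2A = |[2·(-5) − (-5)·13] + [(-5)·4 − 1·(-5)] + [1·(-9) − 8·4] + [8·13 − 2·(-9)]| = 121, so the area is 121/2.
Along each edge there are gcd(|Δx|,|Δy|)+1 lattice points, so counting each shared vertex once the boundary has gcd(7,18) + gcd(6,9) + gcd(7,13) + gcd(6,22) = 1+3+1+2 = 7.
By Pick's theorem I = A − B/2 + 1 = 121/2 − 7/2 + 1 = 58.

58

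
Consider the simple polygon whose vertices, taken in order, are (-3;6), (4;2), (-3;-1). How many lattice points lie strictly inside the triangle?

By the shoelace formula, twice the signed area is |[(-3)·2 − 4·6] + [4·(-1) − (-3)·2] + [(-3)·6 − (-3)·(-1)]| = 49, so the area is 24.5.
Along each edge there are gcd(|Δx|,|Δy|)+1 lattice points, so counting each shared vertex once the boundary has gcd(7,4) + gcd(7,3) + gcd(0,7) = 1+1+7 = 9.
By Pick's theorem A = I + B/2 − 1, so I = 24.5 − 9/2 + 1 = 21.

21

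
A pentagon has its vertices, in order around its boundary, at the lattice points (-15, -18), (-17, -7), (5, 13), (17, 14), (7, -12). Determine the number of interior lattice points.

The shoelace formula gives twice the area as |((-15)·(-7) − (-17)·(-18)) + ((-17)·13 − 5·(-7)) + (5·14 − 17·13) + (17·(-12) − 7·14) + (7·(-18) − (-15)·(-12))| = 1146, so the area is 573.
The number of boundary lattice points is Σ gcd(|Δx|,|Δy|) = gcd(2,11) + gcd(22,20) + gcd(12,1) + gcd(10,26) + gcd(22,6) = 1+2+1+2+2 = 8.
Pick's theorem gives I = A − B/2 + 1 = 573 − 8/2 + 1 = 570.

570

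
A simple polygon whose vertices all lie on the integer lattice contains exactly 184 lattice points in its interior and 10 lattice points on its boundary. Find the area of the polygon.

188

By Pick's theorem, A = I + B/2 − 1 = 184 + 10/2 − 1 = 188.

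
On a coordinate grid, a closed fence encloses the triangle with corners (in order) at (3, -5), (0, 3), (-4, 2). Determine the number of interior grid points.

Using the shoelace formula, 2A = |[3·3 − 0·(-5)] + [0·2 − (-4)·3] + [(-4)·(-5) − 3·2]| = 35, so the area is 17.5.
Along each edge there are gcd(|Δx|,|Δy|)+1 lattice points, so counting each shared vertex once the boundary has gcd(3,8) + gcd(4,1) + gcd(7,7) = 1+1+7 = 9.
Pick's theorem gives I = A − B/2 + 1 = 17.5 − 9/2 + 1 = 14.

14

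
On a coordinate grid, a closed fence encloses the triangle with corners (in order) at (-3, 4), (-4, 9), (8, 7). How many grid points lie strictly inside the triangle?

28

The shoelace formula gives twice the area as |((-3)·9 − (-4)·4) + ((-4)·7 − 8·9) + (8·4 − (-3)·7)| = 58, so the area is 29.
The number of boundary lattice points is Σ gcd(|Δx|,|Δy|) = gcd(1,5) + gcd(12,2) + gcd(11,3) = 1+2+1 = 4.
Pick's theorem gives I = A − B/2 + 1 = 29 − 4/2 + 1 = 28.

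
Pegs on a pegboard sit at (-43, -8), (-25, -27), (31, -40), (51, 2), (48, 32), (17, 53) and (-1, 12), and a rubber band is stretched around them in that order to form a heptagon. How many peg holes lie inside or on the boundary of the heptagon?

By the shoelace formula, twice the signed area is |[(-43)·(-27) − (-25)·(-8)] + [(-25)·(-40) − 31·(-27)] + [31·2 − 51·(-40)] + [51·32 − 48·2] + [48·53 − 17·32] + [17·12 − (-1)·53] + [(-1)·(-8) − (-43)·12]| = 9217, so the area is 9217/2.
Along each edge there are gcd(|Δx|,|Δy|)+1 lattice points, so counting each shared vertex once the boundary has gcd(18,19) + gcd(56,13) + gcd(20,42) + gcd(3,30) + gcd(31,21) + gcd(18,41) + gcd(42,20) = 1+1+2+3+1+1+2 = 11.
Pick's theorem gives I = A − B/2 + 1 = 9217/2 − 11/2 + 1 = 4604, so the closed region contains I + B = 4604 + 11 = 4615 lattice points.

4615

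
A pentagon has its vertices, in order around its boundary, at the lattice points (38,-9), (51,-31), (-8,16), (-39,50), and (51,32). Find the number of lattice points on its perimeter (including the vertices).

Summing gcd(|Δx|,|Δy|) over the edges gives the boundary count: gcd(13,22) + gcd(59,47) + gcd(31,34) + gcd(90,18) + gcd(13,41) = 1+1+1+18+1 = 22.

22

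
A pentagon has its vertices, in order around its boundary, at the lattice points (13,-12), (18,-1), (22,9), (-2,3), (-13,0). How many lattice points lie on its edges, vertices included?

12

The number of boundary lattice points is Σ gcd(|Δx|,|Δy|) = gcd(5,11) + gcd(4,10) + gcd(24,6) + gcd(11,3) + gcd(26,12) = 1+2+6+1+2 = 12.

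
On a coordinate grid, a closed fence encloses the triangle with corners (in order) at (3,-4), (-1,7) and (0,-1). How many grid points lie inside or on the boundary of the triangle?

Using the shoelace formula, 2A = |(3·7 − (-1)·(-4)) + ((-1)·(-1) − 0·7) + (0·(-4) − 3·(-1))| = 21, so the area is 10.5.
Summing gcd(|Δx|,|Δy|) over the edges gives the boundary count: gcd(4,11) + gcd(1,8) + gcd(3,3) = 1+1+3 = 5.
Pick's theorem gives I = A − B/2 + 1 = 10.5 − 5/2 + 1 = 9, so the closed region contains I + B = 9 + 5 = 14 lattice points.

14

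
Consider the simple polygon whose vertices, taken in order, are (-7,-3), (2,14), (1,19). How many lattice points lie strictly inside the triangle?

By the shoelace formula, twice the signed area is |[(-7)·14 − 2·(-3)] + [2·19 − 1·14] + [1·(-3) − (-7)·19]| = 62, so the area is 31.
Along each edge there are gcd(|Δx|,|Δy|)+1 lattice points, so counting each shared vertex once the boundary has gcd(9,17) + gcd(1,5) + gcd(8,22) = 1+1+2 = 4.
Pick's theorem gives I = A − B/2 + 1 = 31 − 4/2 + 1 = 30.

30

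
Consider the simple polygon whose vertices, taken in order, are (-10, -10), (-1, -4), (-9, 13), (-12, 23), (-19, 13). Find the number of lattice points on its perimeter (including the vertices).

Along each edge there are gcd(|Δx|,|Δy|)+1 lattice points, so counting each shared vertex once the boundary has gcd(9,6) + gcd(8,17) + gcd(3,10) + gcd(7,10) + gcd(9,23) = 3+1+1+1+1 = 7.

7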